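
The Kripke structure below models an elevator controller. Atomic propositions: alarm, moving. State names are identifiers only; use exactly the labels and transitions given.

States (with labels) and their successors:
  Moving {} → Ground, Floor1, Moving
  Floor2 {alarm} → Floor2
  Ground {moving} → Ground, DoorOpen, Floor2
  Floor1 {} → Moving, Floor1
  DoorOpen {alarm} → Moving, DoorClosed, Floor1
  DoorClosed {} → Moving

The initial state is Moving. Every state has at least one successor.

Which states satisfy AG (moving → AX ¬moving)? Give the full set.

{Floor2}

States satisfying moving → AX ¬moving: {Moving, Floor2, Floor1, DoorOpen, DoorClosed}.
States satisfying AG (moving → AX ¬moving): {Floor2}.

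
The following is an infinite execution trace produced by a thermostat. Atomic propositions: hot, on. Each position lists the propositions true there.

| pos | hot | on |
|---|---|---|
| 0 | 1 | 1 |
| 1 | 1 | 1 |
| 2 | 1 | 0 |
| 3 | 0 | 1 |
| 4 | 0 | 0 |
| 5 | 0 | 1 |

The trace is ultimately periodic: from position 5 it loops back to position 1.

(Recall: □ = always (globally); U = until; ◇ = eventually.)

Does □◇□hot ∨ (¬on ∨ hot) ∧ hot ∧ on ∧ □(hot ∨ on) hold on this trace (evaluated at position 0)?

◇□hot must hold at every position from 0 onward. It fails at position 0, so □◇□hot is false.
At position 0: □◇□hot is false; (¬on ∨ hot) ∧ hot ∧ on ∧ □(hot ∨ on) is false; so □◇□hot ∨ (¬on ∨ hot) ∧ hot ∧ on ∧ □(hot ∨ on) is false.

Does not hold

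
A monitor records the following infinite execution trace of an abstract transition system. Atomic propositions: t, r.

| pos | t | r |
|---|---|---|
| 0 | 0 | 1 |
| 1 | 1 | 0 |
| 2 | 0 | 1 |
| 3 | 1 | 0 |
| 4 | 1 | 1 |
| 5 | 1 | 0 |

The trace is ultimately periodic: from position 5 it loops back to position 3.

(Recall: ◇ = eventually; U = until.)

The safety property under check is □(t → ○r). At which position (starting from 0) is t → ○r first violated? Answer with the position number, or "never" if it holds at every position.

4

Check t → ○r at each position in order: 0 ✓, 1 ✓, 2 ✓, 3 ✓.
At position 4 the labels are {r, t} and the next position 5 has {t}, so t → ○r is false there. This is the first violation.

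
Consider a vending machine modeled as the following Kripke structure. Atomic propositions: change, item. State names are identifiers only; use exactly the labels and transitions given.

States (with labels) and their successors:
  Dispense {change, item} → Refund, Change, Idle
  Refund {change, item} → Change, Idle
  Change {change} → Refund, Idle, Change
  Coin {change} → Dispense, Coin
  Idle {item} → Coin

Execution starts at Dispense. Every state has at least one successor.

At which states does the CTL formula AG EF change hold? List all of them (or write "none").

{Dispense, Refund, Change, Coin, Idle}

States satisfying EF change: {Dispense, Refund, Change, Coin, Idle}.
States satisfying AG EF change: {Dispense, Refund, Change, Coin, Idle}.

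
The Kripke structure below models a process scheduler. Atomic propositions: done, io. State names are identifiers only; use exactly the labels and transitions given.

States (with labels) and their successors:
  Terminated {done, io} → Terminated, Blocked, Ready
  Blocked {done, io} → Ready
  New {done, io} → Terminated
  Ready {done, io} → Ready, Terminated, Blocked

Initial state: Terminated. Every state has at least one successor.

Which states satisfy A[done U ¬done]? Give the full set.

States satisfying done: {Terminated, Blocked, New, Ready}.
States satisfying ¬done: ∅.
States satisfying A[done U ¬done]: ∅.

none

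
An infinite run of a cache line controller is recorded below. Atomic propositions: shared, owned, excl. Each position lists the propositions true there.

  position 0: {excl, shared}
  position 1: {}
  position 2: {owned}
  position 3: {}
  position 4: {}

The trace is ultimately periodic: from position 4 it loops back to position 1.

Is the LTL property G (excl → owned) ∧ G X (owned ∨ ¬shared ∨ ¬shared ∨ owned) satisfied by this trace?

excl → owned must hold at every position from 0 onward. It fails at position 0, so G (excl → owned) is false.
Positions where excl holds: 0.
Check owned at each: 0→fails.
X (owned ∨ ¬shared ∨ ¬shared ∨ owned) holds at every position 0..4, and those are all positions ever visited, so G X (owned ∨ ¬shared ∨ ¬shared ∨ owned) holds.
At position 0: G (excl → owned) is false; G X (owned ∨ ¬shared ∨ ¬shared ∨ owned) is true; so G (excl → owned) ∧ G X (owned ∨ ¬shared ∨ ¬shared ∨ owned) is false.

Violated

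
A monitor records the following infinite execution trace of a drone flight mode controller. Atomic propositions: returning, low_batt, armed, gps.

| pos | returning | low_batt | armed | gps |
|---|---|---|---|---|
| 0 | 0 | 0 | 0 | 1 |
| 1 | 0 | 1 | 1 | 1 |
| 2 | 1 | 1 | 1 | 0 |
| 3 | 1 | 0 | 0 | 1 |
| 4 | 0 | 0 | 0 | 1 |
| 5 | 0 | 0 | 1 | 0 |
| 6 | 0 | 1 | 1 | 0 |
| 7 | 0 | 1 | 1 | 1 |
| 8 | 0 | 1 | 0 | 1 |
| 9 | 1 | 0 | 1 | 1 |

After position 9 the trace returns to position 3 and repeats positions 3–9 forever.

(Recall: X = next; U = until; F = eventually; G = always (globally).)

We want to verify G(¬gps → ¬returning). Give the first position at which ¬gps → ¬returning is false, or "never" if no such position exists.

Check ¬gps → ¬returning at each position in order: 0 ✓, 1 ✓.
At position 2 the labels are {armed, low_batt, returning}, so ¬gps → ¬returning is false there. This is the first violation.

2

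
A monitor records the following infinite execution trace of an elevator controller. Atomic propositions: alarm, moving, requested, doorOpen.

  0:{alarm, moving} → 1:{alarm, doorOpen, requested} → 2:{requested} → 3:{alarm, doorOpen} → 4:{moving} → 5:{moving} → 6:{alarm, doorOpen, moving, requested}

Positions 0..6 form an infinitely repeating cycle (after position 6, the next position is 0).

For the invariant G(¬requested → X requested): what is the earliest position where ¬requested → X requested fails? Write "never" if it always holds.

Check ¬requested → X requested at each position in order: 0 ✓, 1 ✓, 2 ✓.
At position 3 the labels are {alarm, doorOpen} and the next position 4 has {moving}, so ¬requested → X requested is false there. This is the first violation.

3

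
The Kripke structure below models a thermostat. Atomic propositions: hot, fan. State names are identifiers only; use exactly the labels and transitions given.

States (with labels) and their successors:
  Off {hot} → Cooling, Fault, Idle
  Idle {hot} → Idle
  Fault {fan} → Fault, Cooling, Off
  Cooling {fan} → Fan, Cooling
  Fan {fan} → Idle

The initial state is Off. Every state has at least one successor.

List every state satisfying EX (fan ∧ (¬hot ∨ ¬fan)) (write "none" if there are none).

{Off, Fault, Cooling}

States satisfying fan ∧ (¬hot ∨ ¬fan): {Fault, Cooling, Fan}.
States satisfying EX (fan ∧ (¬hot ∨ ¬fan)): {Off, Fault, Cooling}.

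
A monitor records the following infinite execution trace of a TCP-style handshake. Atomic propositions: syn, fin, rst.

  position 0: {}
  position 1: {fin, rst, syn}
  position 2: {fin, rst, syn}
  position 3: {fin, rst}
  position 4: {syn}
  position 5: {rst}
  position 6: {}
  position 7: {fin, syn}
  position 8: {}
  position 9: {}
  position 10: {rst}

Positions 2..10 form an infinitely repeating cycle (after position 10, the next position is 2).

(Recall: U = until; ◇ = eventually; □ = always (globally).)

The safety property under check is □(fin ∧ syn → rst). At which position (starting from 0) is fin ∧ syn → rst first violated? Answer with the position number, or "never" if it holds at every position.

7

Check fin ∧ syn → rst at each position in order: 0 ✓, 1 ✓, 2 ✓, 3 ✓, 4 ✓, 5 ✓, 6 ✓.
At position 7 the labels are {fin, syn}, so fin ∧ syn → rst is false there. This is the first violation.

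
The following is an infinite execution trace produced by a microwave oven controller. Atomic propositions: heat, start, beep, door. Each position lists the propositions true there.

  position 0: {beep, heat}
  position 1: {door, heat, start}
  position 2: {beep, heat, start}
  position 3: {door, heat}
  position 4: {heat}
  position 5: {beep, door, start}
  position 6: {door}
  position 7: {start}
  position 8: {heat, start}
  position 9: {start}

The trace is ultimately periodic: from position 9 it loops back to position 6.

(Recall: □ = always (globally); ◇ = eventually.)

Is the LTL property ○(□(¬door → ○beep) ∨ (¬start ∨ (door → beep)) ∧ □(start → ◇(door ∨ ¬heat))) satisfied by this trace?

Does not hold

The position after 0 is 1; □(¬door → ○beep) ∨ (¬start ∨ (door → beep)) ∧ □(start → ◇(door ∨ ¬heat)) is false there.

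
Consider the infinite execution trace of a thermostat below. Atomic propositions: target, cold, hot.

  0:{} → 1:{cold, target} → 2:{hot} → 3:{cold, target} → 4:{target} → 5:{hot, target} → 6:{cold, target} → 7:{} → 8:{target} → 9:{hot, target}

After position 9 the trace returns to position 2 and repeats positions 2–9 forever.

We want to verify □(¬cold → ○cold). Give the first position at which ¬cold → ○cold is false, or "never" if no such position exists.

Check ¬cold → ○cold at each position in order: 0 ✓, 1 ✓, 2 ✓, 3 ✓.
At position 4 the labels are {target} and the next position 5 has {hot, target}, so ¬cold → ○cold is false there. This is the first violation.

4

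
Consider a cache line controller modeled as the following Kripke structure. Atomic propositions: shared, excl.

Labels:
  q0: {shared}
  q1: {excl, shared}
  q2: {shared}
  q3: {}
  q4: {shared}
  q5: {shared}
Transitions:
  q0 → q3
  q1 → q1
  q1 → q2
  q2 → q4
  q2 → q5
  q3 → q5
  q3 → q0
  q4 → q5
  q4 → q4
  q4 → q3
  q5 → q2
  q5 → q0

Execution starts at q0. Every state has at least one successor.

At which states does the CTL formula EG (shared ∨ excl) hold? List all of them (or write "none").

{q1, q2, q4, q5}

States satisfying shared ∨ excl: {q0, q1, q2, q4, q5}.
States satisfying EG (shared ∨ excl): {q1, q2, q4, q5}.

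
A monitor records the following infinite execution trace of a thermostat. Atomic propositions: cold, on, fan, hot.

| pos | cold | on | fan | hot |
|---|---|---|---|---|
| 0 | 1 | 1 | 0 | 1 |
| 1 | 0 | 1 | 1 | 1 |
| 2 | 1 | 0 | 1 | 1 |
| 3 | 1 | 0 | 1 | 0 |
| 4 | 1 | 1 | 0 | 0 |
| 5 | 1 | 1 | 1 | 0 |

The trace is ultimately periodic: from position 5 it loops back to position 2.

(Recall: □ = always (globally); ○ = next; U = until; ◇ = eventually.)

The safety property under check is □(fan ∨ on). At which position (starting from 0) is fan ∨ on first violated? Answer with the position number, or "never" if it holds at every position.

never

fan ∨ on holds at every position 0..5, and those are all the positions the trace ever visits, so the invariant □(fan ∨ on) is never violated.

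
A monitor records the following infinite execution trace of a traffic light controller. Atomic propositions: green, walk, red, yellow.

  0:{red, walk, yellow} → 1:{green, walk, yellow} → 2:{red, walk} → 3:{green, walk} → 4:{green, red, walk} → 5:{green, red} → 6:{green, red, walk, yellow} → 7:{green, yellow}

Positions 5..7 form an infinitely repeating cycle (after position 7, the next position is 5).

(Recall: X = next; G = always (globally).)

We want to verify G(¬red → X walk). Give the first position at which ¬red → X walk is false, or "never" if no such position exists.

7

Check ¬red → X walk at each position in order: 0 ✓, 1 ✓, 2 ✓, 3 ✓, 4 ✓, 5 ✓, 6 ✓.
At position 7 the labels are {green, yellow} and the next position 5 has {green, red}, so ¬red → X walk is false there. This is the first violation.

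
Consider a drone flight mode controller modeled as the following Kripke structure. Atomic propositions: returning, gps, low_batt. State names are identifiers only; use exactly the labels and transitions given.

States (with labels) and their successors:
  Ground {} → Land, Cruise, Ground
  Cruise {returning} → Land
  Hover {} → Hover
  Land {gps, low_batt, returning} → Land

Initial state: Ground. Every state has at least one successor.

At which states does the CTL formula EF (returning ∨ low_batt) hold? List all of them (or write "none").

{Ground, Cruise, Land}

States satisfying returning ∨ low_batt: {Cruise, Land}.
States satisfying EF (returning ∨ low_batt): {Ground, Cruise, Land}.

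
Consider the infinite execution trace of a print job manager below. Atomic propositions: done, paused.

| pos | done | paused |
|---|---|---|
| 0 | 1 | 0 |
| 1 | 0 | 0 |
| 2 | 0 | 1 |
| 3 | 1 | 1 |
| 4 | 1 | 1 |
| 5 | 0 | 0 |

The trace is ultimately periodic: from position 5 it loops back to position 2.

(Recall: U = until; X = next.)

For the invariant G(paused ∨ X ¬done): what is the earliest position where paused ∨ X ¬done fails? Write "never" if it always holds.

never

paused ∨ X ¬done holds at every position 0..5, and those are all the positions the trace ever visits, so the invariant G(paused ∨ X ¬done) is never violated.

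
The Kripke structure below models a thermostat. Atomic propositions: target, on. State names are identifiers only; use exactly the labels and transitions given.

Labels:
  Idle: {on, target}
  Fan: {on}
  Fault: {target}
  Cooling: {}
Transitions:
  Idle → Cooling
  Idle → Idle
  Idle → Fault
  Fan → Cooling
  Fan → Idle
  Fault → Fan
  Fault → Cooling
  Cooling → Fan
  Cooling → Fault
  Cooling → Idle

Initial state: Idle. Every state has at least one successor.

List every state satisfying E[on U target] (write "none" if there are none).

States satisfying on: {Idle, Fan}.
States satisfying target: {Idle, Fault}.
States satisfying E[on U target]: {Idle, Fan, Fault}.

{Idle, Fan, Fault}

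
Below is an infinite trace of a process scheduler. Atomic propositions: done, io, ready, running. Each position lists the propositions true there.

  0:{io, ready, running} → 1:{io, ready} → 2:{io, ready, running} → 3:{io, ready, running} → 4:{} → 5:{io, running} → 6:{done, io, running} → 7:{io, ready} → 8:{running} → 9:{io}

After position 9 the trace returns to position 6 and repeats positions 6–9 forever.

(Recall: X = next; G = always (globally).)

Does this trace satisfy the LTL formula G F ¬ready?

F ¬ready holds at every position 0..9, and those are all positions ever visited, so G F ¬ready holds.

Yes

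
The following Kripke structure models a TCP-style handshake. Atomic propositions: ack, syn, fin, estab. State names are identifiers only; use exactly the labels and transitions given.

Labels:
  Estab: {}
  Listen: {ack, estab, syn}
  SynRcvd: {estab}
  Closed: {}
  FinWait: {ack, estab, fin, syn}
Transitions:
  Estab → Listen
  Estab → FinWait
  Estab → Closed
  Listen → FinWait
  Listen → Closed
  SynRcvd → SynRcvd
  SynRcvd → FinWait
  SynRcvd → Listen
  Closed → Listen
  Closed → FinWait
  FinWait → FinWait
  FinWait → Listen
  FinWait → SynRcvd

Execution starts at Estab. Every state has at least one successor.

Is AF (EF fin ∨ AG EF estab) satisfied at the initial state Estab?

States satisfying EF fin ∨ AG EF estab: {Estab, Listen, SynRcvd, Closed, FinWait}.
States satisfying AF (EF fin ∨ AG EF estab): {Estab, Listen, SynRcvd, Closed, FinWait}.
Estab ∈ Sat(AF (EF fin ∨ AG EF estab)).

Holds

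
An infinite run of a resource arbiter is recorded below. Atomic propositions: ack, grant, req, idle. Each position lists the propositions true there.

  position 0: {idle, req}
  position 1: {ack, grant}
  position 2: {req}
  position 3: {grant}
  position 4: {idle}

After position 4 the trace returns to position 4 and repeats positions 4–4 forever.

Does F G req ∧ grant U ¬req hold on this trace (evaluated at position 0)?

G req is false at every position 0..4, so it never becomes true and F G req fails.
Walking from position 0: at position 0, ¬req has not yet held and grant fails, so grant U ¬req is false.
At position 0: F G req is false; grant U ¬req is false; so F G req ∧ grant U ¬req is false.

No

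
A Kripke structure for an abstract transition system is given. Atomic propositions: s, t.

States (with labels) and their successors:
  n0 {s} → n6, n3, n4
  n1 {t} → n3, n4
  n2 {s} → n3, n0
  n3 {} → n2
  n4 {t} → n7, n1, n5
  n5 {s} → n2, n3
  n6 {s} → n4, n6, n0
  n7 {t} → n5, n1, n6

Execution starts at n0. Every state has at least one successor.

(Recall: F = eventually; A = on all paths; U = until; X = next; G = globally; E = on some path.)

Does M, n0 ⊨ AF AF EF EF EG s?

States satisfying AF EF EF EG s: {n0, n1, n2, n3, n4, n5, n6, n7}.
States satisfying AF AF EF EF EG s: {n0, n1, n2, n3, n4, n5, n6, n7}.
n0 ∈ Sat(AF AF EF EF EG s).

Satisfied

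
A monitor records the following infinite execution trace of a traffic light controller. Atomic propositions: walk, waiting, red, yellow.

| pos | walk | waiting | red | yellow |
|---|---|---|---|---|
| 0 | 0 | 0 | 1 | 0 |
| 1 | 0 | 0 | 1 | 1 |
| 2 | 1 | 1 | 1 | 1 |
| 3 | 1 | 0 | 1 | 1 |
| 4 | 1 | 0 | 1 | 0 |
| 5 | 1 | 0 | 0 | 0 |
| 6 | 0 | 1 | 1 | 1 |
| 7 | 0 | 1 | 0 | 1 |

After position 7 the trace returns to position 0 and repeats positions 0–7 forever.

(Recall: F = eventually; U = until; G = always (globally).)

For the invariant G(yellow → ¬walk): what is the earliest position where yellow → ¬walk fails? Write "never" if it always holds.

2

Check yellow → ¬walk at each position in order: 0 ✓, 1 ✓.
At position 2 the labels are {red, waiting, walk, yellow}, so yellow → ¬walk is false there. This is the first violation.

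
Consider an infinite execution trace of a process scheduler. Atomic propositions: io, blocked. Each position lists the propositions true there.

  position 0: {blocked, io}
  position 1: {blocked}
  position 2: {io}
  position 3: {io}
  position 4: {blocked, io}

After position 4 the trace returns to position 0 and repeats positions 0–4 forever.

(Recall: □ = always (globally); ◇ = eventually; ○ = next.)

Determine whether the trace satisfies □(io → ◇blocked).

Yes

io → ◇blocked holds at every position 0..4, and those are all positions ever visited, so □(io → ◇blocked) holds.
Positions where io holds: 0, 2, 3, 4.
Check ◇blocked at each: 0→ok, 2→ok, 3→ok, 4→ok.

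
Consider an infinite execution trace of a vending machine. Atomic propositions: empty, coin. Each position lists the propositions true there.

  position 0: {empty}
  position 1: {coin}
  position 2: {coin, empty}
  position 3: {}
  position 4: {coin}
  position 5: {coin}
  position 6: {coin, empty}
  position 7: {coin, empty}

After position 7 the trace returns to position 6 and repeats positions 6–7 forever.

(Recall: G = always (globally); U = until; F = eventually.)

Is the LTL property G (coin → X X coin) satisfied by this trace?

No

coin → X X coin must hold at every position from 0 onward. It fails at position 1, so G (coin → X X coin) is false.
Positions where coin holds: 1, 2, 4, 5, 6, 7.
Check X X coin at each: 1→fails, 2→ok, 4→ok, 5→ok, 6→ok, 7→ok.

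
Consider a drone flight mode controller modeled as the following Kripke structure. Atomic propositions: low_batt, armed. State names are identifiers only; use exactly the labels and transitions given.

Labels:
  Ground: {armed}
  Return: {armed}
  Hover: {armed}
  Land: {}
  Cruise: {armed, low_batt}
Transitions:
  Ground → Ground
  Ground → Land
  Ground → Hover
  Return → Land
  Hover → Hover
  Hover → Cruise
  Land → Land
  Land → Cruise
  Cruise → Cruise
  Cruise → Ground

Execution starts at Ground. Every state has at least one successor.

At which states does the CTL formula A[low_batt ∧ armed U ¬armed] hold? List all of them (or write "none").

States satisfying low_batt ∧ armed: {Cruise}.
States satisfying ¬armed: {Land}.
States satisfying A[low_batt ∧ armed U ¬armed]: {Land}.

{Land}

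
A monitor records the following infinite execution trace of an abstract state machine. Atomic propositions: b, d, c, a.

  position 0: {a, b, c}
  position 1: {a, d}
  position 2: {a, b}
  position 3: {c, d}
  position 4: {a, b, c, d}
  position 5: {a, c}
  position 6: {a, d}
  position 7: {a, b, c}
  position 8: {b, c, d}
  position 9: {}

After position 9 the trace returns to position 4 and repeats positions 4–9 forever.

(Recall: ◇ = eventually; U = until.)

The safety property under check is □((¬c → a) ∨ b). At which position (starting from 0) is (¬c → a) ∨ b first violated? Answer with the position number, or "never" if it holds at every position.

Check (¬c → a) ∨ b at each position in order: 0 ✓, 1 ✓, 2 ✓, 3 ✓, 4 ✓, 5 ✓, 6 ✓, 7 ✓, 8 ✓.
At position 9 the labels are {}, so (¬c → a) ∨ b is false there. This is the first violation.

9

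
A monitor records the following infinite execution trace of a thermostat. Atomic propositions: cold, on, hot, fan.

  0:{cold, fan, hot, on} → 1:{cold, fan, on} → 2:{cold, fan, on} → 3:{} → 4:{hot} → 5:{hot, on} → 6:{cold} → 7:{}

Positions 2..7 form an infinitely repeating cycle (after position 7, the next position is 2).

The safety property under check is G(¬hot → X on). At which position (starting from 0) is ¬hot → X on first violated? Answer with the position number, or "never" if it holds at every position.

Check ¬hot → X on at each position in order: 0 ✓, 1 ✓.
At position 2 the labels are {cold, fan, on} and the next position 3 has {}, so ¬hot → X on is false there. This is the first violation.

2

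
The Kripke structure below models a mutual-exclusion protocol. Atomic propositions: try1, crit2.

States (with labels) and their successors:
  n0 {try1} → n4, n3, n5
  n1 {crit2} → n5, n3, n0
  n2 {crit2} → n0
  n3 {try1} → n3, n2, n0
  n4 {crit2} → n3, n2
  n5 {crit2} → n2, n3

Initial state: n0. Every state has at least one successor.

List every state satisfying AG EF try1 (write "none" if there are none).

{n0, n1, n2, n3, n4, n5}

States satisfying EF try1: {n0, n1, n2, n3, n4, n5}.
States satisfying AG EF try1: {n0, n1, n2, n3, n4, n5}.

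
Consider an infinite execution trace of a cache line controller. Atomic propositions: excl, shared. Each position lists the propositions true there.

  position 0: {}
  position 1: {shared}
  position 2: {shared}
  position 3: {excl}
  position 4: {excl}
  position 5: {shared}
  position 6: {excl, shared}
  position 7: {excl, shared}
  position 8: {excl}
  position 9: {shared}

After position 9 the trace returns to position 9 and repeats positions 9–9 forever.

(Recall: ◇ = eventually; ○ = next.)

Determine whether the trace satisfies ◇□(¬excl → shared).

□(¬excl → shared) holds at position 1, which is reachable from 0, so ◇□(¬excl → shared) holds.

Yes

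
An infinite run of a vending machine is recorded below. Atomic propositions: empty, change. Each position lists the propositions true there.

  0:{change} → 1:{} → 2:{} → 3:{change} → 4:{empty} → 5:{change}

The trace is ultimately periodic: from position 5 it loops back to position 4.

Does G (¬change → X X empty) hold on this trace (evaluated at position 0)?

¬change → X X empty must hold at every position from 0 onward. It fails at position 1, so G (¬change → X X empty) is false.
Positions where ¬change holds: 1, 2, 4.
Check X X empty at each: 1→fails, 2→ok, 4→ok.

Violated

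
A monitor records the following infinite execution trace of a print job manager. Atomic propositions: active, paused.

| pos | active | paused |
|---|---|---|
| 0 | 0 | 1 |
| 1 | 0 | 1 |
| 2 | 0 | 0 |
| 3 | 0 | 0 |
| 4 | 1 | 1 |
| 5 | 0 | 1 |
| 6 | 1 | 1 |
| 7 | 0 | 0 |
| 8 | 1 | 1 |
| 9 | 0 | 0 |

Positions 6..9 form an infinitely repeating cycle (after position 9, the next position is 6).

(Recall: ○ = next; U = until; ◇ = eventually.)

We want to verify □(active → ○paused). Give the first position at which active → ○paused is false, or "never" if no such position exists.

6

Check active → ○paused at each position in order: 0 ✓, 1 ✓, 2 ✓, 3 ✓, 4 ✓, 5 ✓.
At position 6 the labels are {active, paused} and the next position 7 has {}, so active → ○paused is false there. This is the first violation.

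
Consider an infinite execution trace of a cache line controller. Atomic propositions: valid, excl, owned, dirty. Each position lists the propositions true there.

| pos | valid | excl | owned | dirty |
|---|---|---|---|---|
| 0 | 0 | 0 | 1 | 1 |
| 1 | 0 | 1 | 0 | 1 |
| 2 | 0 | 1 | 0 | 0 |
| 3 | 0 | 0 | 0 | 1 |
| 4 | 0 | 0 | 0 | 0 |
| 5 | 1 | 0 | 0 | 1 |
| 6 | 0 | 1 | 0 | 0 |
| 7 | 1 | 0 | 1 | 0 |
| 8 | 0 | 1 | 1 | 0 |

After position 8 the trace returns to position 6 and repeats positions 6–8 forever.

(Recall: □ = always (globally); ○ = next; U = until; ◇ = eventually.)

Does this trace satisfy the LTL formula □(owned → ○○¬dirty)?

owned → ○○¬dirty holds at every position 0..8, and those are all positions ever visited, so □(owned → ○○¬dirty) holds.
Positions where owned holds: 0, 7, 8.
Check ○○¬dirty at each: 0→ok, 7→ok, 8→ok.

Yes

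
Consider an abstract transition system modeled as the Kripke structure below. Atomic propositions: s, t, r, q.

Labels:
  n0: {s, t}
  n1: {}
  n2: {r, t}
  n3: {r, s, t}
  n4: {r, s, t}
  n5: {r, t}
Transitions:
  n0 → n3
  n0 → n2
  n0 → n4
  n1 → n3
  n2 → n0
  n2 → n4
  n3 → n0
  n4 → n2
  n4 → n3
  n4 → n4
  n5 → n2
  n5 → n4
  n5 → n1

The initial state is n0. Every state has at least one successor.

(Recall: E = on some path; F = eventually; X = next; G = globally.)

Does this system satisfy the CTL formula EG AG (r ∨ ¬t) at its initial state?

No

States satisfying AG (r ∨ ¬t): ∅.
States satisfying EG AG (r ∨ ¬t): ∅.
No suitable path/successor from n0 witnesses the formula.
n0 ∉ Sat(EG AG (r ∨ ¬t)).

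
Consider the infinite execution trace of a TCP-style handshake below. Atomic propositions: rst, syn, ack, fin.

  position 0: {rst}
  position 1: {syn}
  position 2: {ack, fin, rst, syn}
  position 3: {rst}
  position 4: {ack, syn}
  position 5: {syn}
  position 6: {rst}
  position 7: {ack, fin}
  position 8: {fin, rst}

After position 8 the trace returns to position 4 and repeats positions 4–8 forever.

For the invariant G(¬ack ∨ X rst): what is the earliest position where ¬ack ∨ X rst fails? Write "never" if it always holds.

Check ¬ack ∨ X rst at each position in order: 0 ✓, 1 ✓, 2 ✓, 3 ✓.
At position 4 the labels are {ack, syn} and the next position 5 has {syn}, so ¬ack ∨ X rst is false there. This is the first violation.

4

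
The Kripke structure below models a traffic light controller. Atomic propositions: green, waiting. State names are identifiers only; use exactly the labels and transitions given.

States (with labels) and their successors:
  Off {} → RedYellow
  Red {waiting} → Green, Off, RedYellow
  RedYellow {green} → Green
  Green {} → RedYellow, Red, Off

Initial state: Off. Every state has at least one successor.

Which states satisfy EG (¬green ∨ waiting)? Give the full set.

States satisfying ¬green ∨ waiting: {Off, Red, Green}.
States satisfying EG (¬green ∨ waiting): {Red, Green}.

{Red, Green}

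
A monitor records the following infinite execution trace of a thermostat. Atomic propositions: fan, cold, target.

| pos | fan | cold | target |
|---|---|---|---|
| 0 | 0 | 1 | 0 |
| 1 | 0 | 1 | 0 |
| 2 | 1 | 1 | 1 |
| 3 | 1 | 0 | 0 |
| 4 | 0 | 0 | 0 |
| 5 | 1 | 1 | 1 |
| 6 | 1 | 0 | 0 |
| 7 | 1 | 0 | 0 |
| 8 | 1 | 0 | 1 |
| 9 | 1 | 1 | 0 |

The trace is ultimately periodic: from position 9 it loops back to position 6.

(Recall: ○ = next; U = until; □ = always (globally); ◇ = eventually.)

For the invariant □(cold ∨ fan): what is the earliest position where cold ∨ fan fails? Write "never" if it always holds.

4

Check cold ∨ fan at each position in order: 0 ✓, 1 ✓, 2 ✓, 3 ✓.
At position 4 the labels are {}, so cold ∨ fan is false there. This is the first violation.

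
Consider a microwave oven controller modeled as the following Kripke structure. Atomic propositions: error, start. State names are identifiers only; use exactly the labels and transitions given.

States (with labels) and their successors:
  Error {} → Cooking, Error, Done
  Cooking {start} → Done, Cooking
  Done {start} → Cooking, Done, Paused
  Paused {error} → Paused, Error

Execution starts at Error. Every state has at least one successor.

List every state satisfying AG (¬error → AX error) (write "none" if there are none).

States satisfying ¬error → AX error: {Paused}.
States satisfying AG (¬error → AX error): ∅.

none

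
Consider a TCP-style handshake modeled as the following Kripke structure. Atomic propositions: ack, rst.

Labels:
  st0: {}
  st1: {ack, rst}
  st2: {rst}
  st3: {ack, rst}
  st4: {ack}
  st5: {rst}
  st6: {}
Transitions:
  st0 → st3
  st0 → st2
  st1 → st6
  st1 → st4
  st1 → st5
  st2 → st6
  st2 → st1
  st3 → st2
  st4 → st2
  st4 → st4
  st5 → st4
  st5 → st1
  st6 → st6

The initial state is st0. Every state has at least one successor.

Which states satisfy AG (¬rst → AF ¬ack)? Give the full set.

{st6}

States satisfying ¬rst → AF ¬ack: {st0, st1, st2, st3, st5, st6}.
States satisfying AG (¬rst → AF ¬ack): {st6}.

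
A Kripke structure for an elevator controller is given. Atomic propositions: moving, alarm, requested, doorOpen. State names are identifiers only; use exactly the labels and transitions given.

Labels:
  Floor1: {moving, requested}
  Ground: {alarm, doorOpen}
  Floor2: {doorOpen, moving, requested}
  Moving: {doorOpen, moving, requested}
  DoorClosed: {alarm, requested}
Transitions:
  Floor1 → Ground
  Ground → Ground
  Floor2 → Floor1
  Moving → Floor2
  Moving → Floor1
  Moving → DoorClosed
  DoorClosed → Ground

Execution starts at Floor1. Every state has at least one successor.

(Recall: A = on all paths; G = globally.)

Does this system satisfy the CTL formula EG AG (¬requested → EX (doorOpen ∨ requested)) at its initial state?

Yes

States satisfying AG (¬requested → EX (doorOpen ∨ requested)): {Floor1, Ground, Floor2, Moving, DoorClosed}.
States satisfying EG AG (¬requested → EX (doorOpen ∨ requested)): {Floor1, Ground, Floor2, Moving, DoorClosed}.
Floor1 ∈ Sat(EG AG (¬requested → EX (doorOpen ∨ requested))).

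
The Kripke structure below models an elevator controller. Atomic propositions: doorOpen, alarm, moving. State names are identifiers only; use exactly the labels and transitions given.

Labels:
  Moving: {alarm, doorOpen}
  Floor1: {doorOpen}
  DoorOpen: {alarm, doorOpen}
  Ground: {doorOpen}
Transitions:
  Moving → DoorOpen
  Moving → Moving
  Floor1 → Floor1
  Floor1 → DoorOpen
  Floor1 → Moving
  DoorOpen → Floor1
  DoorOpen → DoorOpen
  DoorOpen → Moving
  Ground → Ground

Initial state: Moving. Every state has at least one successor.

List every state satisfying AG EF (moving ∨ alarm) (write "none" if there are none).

{Moving, Floor1, DoorOpen}

States satisfying EF (moving ∨ alarm): {Moving, Floor1, DoorOpen}.
States satisfying AG EF (moving ∨ alarm): {Moving, Floor1, DoorOpen}.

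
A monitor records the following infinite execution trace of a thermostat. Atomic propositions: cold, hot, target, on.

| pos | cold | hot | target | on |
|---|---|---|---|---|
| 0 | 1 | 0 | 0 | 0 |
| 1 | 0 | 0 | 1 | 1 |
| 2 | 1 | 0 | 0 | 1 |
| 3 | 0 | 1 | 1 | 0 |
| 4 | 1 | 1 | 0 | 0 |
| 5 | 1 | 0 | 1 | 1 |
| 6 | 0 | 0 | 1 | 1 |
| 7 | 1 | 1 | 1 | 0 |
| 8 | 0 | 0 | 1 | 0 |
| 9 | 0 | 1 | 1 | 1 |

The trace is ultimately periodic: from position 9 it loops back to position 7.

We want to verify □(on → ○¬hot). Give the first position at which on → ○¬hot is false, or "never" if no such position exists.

Check on → ○¬hot at each position in order: 0 ✓, 1 ✓.
At position 2 the labels are {cold, on} and the next position 3 has {hot, target}, so on → ○¬hot is false there. This is the first violation.

2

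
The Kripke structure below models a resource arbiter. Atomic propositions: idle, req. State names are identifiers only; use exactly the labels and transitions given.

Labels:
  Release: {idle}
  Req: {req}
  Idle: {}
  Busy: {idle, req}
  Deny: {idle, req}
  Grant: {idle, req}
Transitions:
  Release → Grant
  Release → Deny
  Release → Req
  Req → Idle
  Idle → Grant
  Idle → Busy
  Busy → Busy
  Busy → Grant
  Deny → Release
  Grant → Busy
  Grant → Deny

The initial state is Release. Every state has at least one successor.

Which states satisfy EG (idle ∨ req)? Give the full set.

States satisfying idle ∨ req: {Release, Req, Busy, Deny, Grant}.
States satisfying EG (idle ∨ req): {Release, Busy, Deny, Grant}.

{Release, Busy, Deny, Grant}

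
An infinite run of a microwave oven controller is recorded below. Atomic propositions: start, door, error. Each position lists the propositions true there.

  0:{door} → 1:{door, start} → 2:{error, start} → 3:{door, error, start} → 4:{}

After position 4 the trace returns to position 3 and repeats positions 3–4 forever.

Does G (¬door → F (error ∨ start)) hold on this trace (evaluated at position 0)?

Holds

¬door → F (error ∨ start) holds at every position 0..4, and those are all positions ever visited, so G (¬door → F (error ∨ start)) holds.
Positions where ¬door holds: 2, 4.
Check F (error ∨ start) at each: 2→ok, 4→ok.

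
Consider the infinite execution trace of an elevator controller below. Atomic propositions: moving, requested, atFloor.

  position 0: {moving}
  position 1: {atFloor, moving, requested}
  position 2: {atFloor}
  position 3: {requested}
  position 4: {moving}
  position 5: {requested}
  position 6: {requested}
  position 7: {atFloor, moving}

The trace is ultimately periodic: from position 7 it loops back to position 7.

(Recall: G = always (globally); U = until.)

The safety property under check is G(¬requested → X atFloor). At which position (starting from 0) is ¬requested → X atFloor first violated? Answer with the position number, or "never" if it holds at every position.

Check ¬requested → X atFloor at each position in order: 0 ✓, 1 ✓.
At position 2 the labels are {atFloor} and the next position 3 has {requested}, so ¬requested → X atFloor is false there. This is the first violation.

2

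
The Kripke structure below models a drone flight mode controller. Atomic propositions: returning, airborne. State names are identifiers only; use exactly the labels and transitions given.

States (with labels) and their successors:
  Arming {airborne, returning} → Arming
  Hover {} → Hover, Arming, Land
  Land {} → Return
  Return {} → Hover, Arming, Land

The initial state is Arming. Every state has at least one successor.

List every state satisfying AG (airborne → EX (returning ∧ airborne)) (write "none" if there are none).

States satisfying airborne → EX (returning ∧ airborne): {Arming, Hover, Land, Return}.
States satisfying AG (airborne → EX (returning ∧ airborne)): {Arming, Hover, Land, Return}.

{Arming, Hover, Land, Return}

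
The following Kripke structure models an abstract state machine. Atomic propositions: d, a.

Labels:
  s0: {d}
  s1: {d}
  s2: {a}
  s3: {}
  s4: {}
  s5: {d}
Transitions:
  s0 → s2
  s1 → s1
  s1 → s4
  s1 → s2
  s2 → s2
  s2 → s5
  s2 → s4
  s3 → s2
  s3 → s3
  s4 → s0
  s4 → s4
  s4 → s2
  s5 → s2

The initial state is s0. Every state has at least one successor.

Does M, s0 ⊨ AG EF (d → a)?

Yes

States satisfying EF (d → a): {s0, s1, s2, s3, s4, s5}.
States satisfying AG EF (d → a): {s0, s1, s2, s3, s4, s5}.
Every state reachable from s0 satisfies EF (d → a).
s0 ∈ Sat(AG EF (d → a)).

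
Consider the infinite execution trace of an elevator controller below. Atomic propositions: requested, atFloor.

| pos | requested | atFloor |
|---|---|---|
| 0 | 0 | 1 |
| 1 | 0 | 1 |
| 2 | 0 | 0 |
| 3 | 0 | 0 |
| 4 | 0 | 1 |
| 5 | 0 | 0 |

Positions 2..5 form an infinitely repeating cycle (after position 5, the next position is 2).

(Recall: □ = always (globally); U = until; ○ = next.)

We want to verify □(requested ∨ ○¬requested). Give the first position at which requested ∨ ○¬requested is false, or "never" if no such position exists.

never

requested ∨ ○¬requested holds at every position 0..5, and those are all the positions the trace ever visits, so the invariant □(requested ∨ ○¬requested) is never violated.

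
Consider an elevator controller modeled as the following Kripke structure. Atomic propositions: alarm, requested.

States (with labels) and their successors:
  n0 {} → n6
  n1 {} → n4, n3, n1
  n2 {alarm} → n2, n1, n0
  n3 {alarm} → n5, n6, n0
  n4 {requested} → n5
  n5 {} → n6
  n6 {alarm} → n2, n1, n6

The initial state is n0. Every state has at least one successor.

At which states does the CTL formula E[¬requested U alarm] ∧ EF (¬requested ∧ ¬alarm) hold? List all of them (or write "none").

{n0, n1, n2, n3, n5, n6}

States satisfying ¬requested: {n0, n1, n2, n3, n5, n6}.
States satisfying alarm: {n2, n3, n6}.
States satisfying E[¬requested U alarm]: {n0, n1, n2, n3, n5, n6}.
States satisfying ¬requested ∧ ¬alarm: {n0, n1, n5}.
States satisfying EF (¬requested ∧ ¬alarm): {n0, n1, n2, n3, n4, n5, n6}.
States satisfying E[¬requested U alarm] ∧ EF (¬requested ∧ ¬alarm): {n0, n1, n2, n3, n5, n6}.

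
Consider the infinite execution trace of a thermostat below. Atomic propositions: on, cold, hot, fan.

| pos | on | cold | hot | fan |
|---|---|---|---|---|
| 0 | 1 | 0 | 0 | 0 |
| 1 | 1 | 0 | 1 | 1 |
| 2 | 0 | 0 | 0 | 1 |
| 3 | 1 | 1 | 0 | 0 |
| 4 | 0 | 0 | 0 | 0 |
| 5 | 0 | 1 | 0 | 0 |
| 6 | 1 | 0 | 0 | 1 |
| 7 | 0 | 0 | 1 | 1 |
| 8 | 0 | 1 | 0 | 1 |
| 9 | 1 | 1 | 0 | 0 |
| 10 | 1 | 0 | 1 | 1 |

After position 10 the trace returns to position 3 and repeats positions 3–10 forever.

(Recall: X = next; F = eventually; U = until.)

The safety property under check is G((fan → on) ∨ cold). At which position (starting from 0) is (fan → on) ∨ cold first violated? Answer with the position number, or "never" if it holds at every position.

Check (fan → on) ∨ cold at each position in order: 0 ✓, 1 ✓.
At position 2 the labels are {fan}, so (fan → on) ∨ cold is false there. This is the first violation.

2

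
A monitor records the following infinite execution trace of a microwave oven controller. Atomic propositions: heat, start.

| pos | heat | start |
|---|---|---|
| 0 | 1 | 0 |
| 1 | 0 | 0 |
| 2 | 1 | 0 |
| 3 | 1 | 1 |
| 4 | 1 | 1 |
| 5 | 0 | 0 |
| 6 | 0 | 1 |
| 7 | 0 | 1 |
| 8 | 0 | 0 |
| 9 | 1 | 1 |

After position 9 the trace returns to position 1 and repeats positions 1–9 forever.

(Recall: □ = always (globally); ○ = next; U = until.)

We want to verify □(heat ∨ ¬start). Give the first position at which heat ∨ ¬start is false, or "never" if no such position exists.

6

Check heat ∨ ¬start at each position in order: 0 ✓, 1 ✓, 2 ✓, 3 ✓, 4 ✓, 5 ✓.
At position 6 the labels are {start}, so heat ∨ ¬start is false there. This is the first violation.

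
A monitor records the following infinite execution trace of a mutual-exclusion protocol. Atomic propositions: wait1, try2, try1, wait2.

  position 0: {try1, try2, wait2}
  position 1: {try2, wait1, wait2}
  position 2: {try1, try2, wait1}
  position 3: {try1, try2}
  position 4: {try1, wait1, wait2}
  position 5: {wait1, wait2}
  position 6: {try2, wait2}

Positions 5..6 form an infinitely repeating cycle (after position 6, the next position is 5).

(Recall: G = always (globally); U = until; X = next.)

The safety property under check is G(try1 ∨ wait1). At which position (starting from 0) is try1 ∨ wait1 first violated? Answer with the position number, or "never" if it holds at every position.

6

Check try1 ∨ wait1 at each position in order: 0 ✓, 1 ✓, 2 ✓, 3 ✓, 4 ✓, 5 ✓.
At position 6 the labels are {try2, wait2}, so try1 ∨ wait1 is false there. This is the first violation.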